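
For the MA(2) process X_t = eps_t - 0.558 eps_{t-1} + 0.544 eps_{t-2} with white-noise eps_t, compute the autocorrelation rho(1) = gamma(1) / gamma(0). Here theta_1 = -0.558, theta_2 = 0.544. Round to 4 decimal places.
\rho(1) = -0.5360

For an MA(q) process with theta_0 = 1, the autocovariance is
  gamma(k) = sigma^2 * sum_{i=0..q-k} theta_i * theta_{i+k},
and rho(k) = gamma(k) / gamma(0). Sigma^2 cancels.
  numerator   = (1)*(-0.558) + (-0.558)*(0.544) = -0.861552.
  denominator = (1)^2 + (-0.558)^2 + (0.544)^2 = 1.6073.
  rho(1) = -0.861552 / 1.6073 = -0.5360.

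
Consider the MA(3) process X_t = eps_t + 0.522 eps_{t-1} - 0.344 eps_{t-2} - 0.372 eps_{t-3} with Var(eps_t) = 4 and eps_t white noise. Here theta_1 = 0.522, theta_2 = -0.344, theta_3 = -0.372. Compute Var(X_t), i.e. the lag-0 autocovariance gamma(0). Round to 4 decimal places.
\gamma(0) = 6.1168

For an MA(q) process X_t = eps_t + sum_i theta_i eps_{t-i} with
Var(eps_t) = sigma^2, the variance is
  gamma(0) = sigma^2 * (1 + sum_i theta_i^2).
  sum_i theta_i^2 = (0.522)^2 + (-0.344)^2 + (-0.372)^2 = 0.272484 + 0.118336 + 0.138384 = 0.529204.
  gamma(0) = 4 * (1 + 0.529204) = 4 * 1.529204 = 6.116816, which rounds to 6.1168.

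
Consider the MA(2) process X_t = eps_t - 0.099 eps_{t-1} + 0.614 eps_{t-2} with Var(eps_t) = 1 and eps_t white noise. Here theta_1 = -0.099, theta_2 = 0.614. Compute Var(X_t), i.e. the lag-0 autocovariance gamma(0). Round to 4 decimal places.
\gamma(0) = 1.3868

For an MA(q) process X_t = eps_t + sum_i theta_i eps_{t-i} with
Var(eps_t) = sigma^2, the variance is
  gamma(0) = sigma^2 * (1 + sum_i theta_i^2).
  sum_i theta_i^2 = (-0.099)^2 + (0.614)^2 = 0.009801 + 0.376996 = 0.386797.
  gamma(0) = 1 * (1 + 0.386797) = 1 * 1.386797 = 1.386797, which rounds to 1.3868.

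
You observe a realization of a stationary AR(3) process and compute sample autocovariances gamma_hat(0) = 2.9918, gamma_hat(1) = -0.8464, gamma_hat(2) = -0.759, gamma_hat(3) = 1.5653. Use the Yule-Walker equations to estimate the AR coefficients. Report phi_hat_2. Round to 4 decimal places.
\hat\phi_{2} = -0.2070

The Yule-Walker equations for an AR(p) process read, in matrix form,
  Gamma_p phi = r_p,   with   (Gamma_p)_{ij} = gamma(|i - j|),
                       (r_p)_i = gamma(i),   i,j = 1..p.
Substitute the sample gammas (Toeplitz matrix and right-hand side of size 3):
  Gamma_p = [[2.9918, -0.8464, -0.759], [-0.8464, 2.9918, -0.8464], [-0.759, -0.8464, 2.9918]]
  r_p     = [-0.8464, -0.759, 1.5653]
Written out (R1..R3):
  (R1) 2.9918 phi_1 - 0.8464 phi_2 - 0.759 phi_3 = -0.8464
  (R2) -0.8464 phi_1 + 2.9918 phi_2 - 0.8464 phi_3 = -0.759
  (R3) -0.759 phi_1 - 0.8464 phi_2 + 2.9918 phi_3 = 1.5653
Gaussian elimination:
  R2 <- R2 - (-0.8464/2.9918) R1 = R2 - (-0.282907) R1:  2.752348 phi_2 - 1.061126 phi_3 = -0.998452
  R3 <- R3 - (-0.759/2.9918) R1 = R3 - (-0.253693) R1:  -1.061126 phi_2 + 2.799247 phi_3 = 1.350574
  R3 <- R3 - (-1.061126/2.752348) R2 = R3 - (-0.385535) R2:  2.390146 phi_3 = 0.965636
Back-substitution:
  phi_hat_3 = 0.965636 / 2.390146 = 0.404007
  phi_hat_2 = (-0.998452 - (-1.061126)(0.404007)) / 2.752348 = -0.207005
  phi_hat_1 = (-0.8464 - (-0.8464)(-0.207005) - (-0.759)(0.404007)) / 2.9918 = -0.238976
So phi_hat = [-0.2390, -0.2070, 0.4040].
Therefore phi_hat_2 = -0.2070.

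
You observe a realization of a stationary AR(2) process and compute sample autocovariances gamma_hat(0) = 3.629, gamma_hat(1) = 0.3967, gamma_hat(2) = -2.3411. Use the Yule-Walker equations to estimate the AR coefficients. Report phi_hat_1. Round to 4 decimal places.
\hat\phi_{1} = 0.1820

The Yule-Walker equations for an AR(p) process read, in matrix form,
  Gamma_p phi = r_p,   with   (Gamma_p)_{ij} = gamma(|i - j|),
                       (r_p)_i = gamma(i),   i,j = 1..p.
Substitute the sample gammas (Toeplitz matrix and right-hand side of size 2):
  Gamma_p = [[3.629, 0.3967], [0.3967, 3.629]]
  r_p     = [0.3967, -2.3411]
Written out:
  3.629 phi_1 + 0.3967 phi_2 = 0.3967
  0.3967 phi_1 + 3.629 phi_2 = -2.3411
Solve by Cramer's rule:
  det = gamma(0)^2 - gamma(1)^2 = (3.629)^2 - (0.3967)^2 = 13.169641 - 0.15737089 = 13.01227011
  phi_hat_1 = [gamma(1) gamma(0) - gamma(1) gamma(2)] / det = [(0.3967)(3.629) - (0.3967)(-2.3411)] / 13.01227011 = 2.36833867 / 13.01227011 = 0.182
  phi_hat_2 = [gamma(0) gamma(2) - gamma(1)^2] / det = [(3.629)(-2.3411) - (0.3967)^2] / 13.01227011 = -8.65322279 / 13.01227011 = -0.665
So phi_hat = [0.1820, -0.6650].
Therefore phi_hat_1 = 0.1820.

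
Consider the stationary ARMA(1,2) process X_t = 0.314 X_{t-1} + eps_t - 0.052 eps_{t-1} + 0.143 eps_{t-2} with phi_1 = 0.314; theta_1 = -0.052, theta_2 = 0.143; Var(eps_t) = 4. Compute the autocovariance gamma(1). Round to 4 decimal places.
\gamma(1) = 1.3548

Multiply the model equation by X_{t-k} and take expectations. With theta_0 = psi_0 = 1 and psi_j the MA(infinity) weights, this gives
  gamma(k) - sum_i phi_i gamma(k-i) = c_k,
  c_k = sigma^2 * sum_{j=k..q} theta_j psi_{j-k}   (c_k = 0 for k > q),
using gamma(-m) = gamma(m).
psi-weights needed (psi_j = theta_j + sum_i phi_i psi_{j-i}):
  psi_1 = theta_1 + phi_1 = -0.052 + (0.314) = 0.262
  psi_2 = theta_2 + phi_1 psi_1 = 0.143 + (0.314)(0.262) = 0.225268
Right-hand sides:
  c_0 = sigma^2 (1 + theta_1 psi_1 + theta_2 psi_2) = 4 * (1 + (-0.052)(0.262) + (0.143)(0.225268)) = 4 * 1.018589 = 4.074357
  c_1 = sigma^2 (theta_1 + theta_2 psi_1) = 4 * (-0.052 + (0.143)(0.262)) = -0.058136
  c_2 = sigma^2 theta_2 = 4 * (0.143) = 0.572
Equations for k = 0 and k = 1 (AR order 1):
  gamma(0) = phi_1 gamma(1) + c_0
  gamma(1) = phi_1 gamma(0) + c_1
Substituting the second into the first: gamma(0) (1 - phi_1^2) = c_0 + phi_1 c_1, so
  gamma(0) = (c_0 + phi_1 c_1) / (1 - phi_1^2) = (4.074357 + (0.314)(-0.058136)) / (1 - (0.314)^2) = 4.056103 / 0.901404 = 4.499761.
  gamma(1) = phi_1 gamma(0) + c_1 = (0.314)(4.499761) + (-0.058136) = 1.354789.
Therefore gamma(1) = 1.3548 (to 4 decimal places).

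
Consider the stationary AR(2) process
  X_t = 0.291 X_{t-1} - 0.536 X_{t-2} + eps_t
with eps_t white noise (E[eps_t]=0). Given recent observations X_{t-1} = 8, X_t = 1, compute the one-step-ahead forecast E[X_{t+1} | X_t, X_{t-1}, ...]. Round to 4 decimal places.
E[X_{t+1} \mid \mathcal F_t] = -3.9970

For an AR(p) model X_t = c + sum_i phi_i X_{t-i} + eps_t, the
one-step-ahead conditional mean is
  E[X_{t+1} | X_t, ...] = c + sum_i phi_i X_{t+1-i}.
Substitute known values:
  E[X_{t+1} | ...] = (0.291) * (1) + (-0.536) * (8)
                   = -3.9970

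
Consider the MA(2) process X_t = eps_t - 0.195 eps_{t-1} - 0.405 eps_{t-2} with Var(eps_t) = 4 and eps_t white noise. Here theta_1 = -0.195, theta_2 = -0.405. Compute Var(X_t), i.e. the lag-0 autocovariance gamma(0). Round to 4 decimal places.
\gamma(0) = 4.8082

For an MA(q) process X_t = eps_t + sum_i theta_i eps_{t-i} with
Var(eps_t) = sigma^2, the variance is
  gamma(0) = sigma^2 * (1 + sum_i theta_i^2).
  sum_i theta_i^2 = (-0.195)^2 + (-0.405)^2 = 0.038025 + 0.164025 = 0.20205.
  gamma(0) = 4 * (1 + 0.20205) = 4 * 1.20205 = 4.8082.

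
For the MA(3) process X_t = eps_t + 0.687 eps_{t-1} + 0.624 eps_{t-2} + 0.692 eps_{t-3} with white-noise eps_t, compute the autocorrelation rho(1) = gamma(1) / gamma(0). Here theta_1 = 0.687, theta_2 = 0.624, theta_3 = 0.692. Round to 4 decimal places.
\rho(1) = 0.6613

For an MA(q) process with theta_0 = 1, the autocovariance is
  gamma(k) = sigma^2 * sum_{i=0..q-k} theta_i * theta_{i+k},
and rho(k) = gamma(k) / gamma(0). Sigma^2 cancels.
  numerator   = (1)*(0.687) + (0.687)*(0.624) + (0.624)*(0.692) = 1.547496.
  denominator = (1)^2 + (0.687)^2 + (0.624)^2 + (0.692)^2 = 2.340209.
  rho(1) = 1.547496 / 2.340209 = 0.6613.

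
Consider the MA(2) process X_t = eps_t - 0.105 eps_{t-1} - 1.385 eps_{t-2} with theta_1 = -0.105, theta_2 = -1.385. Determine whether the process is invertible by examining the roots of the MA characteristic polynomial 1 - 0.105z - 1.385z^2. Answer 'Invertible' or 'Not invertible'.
\text{Not invertible}

The MA(q) characteristic polynomial is P(z) = 1 - 0.105z - 1.385z^2.
Invertibility requires all roots to lie outside the unit circle, i.e. |z| > 1 for every root.
Set 1 + (-0.105) z + (-1.385) z^2 = 0, i.e. a z^2 + b z + c = 0 with a = -1.385, b = -0.105, c = 1.
Discriminant D = b^2 - 4ac = (-0.105)^2 - 4*(-1.385)*1 = 0.011025 - (-5.54) = 5.551025.
D >= 0, so the roots are real: z = (-b +/- sqrt(D)) / (2a) = (0.105 +/- 2.356061) / (-2.77).
  z_1 = (0.105 + 2.356061) / (-2.77) = -0.8885,   |z_1| = 0.8885.
  z_2 = (0.105 - 2.356061) / (-2.77) = 0.8127,   |z_2| = 0.8127.
Moduli of all roots: 0.8885, 0.8127.
All moduli strictly greater than 1? No.
Verdict: Not invertible.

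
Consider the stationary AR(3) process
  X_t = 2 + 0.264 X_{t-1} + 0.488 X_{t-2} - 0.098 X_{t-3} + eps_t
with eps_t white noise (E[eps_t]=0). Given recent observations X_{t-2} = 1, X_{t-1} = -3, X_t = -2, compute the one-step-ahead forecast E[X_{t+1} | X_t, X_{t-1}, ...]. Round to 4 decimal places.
E[X_{t+1} \mid \mathcal F_t] = -0.0900

For an AR(p) model X_t = c + sum_i phi_i X_{t-i} + eps_t, the
one-step-ahead conditional mean is
  E[X_{t+1} | X_t, ...] = c + sum_i phi_i X_{t+1-i}.
Substitute known values:
  E[X_{t+1} | ...] = 2 + (0.264) * (-2) + (0.488) * (-3) + (-0.098) * (1)
                   = -0.0900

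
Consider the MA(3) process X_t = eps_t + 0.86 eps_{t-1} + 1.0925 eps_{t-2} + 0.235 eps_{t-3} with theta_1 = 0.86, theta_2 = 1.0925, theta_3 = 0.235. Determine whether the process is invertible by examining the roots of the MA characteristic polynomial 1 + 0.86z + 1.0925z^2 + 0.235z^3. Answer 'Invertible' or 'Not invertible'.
\text{Invertible}

The MA(q) characteristic polynomial is P(z) = 1 + 0.86z + 1.0925z^2 + 0.235z^3.
Invertibility requires all roots to lie outside the unit circle, i.e. |z| > 1 for every root.
Degree 3: look for a simple real root z0 first, then factor out (1 - z/z0) and solve the remaining quadratic.
Testing z0 = -4: P(-4) = 1 + (0.86)(-4) + (1.0925)(-4)^2 + (0.235)(-4)^3
  = 1 + (-3.44) + (17.48) + (-15.04) = 0.  So z_0 = -4 is a root, |z_0| = 4.
Divide out the factor (1 + 0.25 z) = (1 - z/z0) (since 1/z0 = -0.25):
  P(z) = (1 + 0.25 z)(1 + (0.61) z + (0.94) z^2)
  [check: z-coef 0.61 - (-0.25) = 0.86; z^2-coef 0.94 - (-0.25)(0.61) = 1.0925; z^3-coef -(-0.25)(0.94) = 0.235.]
Remaining roots from the quadratic factor 1 + (0.61) z + (0.94) z^2:
  Set 1 + (0.61) z + (0.94) z^2 = 0, i.e. a z^2 + b z + c = 0 with a = 0.94, b = 0.61, c = 1.
  Discriminant D = b^2 - 4ac = (0.61)^2 - 4*(0.94)*1 = 0.3721 - (3.76) = -3.3879.
  D < 0, so the roots are the complex-conjugate pair z = (-b +/- i sqrt(-D)) / (2a) = -0.3245 +/- 0.9791i.
  For a conjugate pair |z|^2 = z * conj(z) = (product of roots) = c/a = 1/(0.94) = 1.06383, so |z| = sqrt(1.06383) = 1.0314 for both roots.
Moduli of all roots: 4.0000, 1.0314, 1.0314.
All moduli strictly greater than 1? Yes.
Verdict: Invertible.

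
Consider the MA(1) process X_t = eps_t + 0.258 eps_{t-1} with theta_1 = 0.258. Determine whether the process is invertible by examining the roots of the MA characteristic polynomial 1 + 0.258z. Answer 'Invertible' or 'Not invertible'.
\text{Invertible}

The MA(q) characteristic polynomial is P(z) = 1 + 0.258z.
Invertibility requires all roots to lie outside the unit circle, i.e. |z| > 1 for every root.
This is linear in z: 1 + (0.258) z = 0  =>  z = -1/(0.258) = -3.875969,  |z| = 3.875969.
Moduli of all roots: 3.8760.
All moduli strictly greater than 1? Yes.
Verdict: Invertible.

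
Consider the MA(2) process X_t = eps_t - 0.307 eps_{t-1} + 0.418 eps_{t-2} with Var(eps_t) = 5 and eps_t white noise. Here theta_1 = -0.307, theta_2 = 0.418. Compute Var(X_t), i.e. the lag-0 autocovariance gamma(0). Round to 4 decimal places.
\gamma(0) = 6.3449

For an MA(q) process X_t = eps_t + sum_i theta_i eps_{t-i} with
Var(eps_t) = sigma^2, the variance is
  gamma(0) = sigma^2 * (1 + sum_i theta_i^2).
  sum_i theta_i^2 = (-0.307)^2 + (0.418)^2 = 0.094249 + 0.174724 = 0.268973.
  gamma(0) = 5 * (1 + 0.268973) = 5 * 1.268973 = 6.344865, which rounds to 6.3449.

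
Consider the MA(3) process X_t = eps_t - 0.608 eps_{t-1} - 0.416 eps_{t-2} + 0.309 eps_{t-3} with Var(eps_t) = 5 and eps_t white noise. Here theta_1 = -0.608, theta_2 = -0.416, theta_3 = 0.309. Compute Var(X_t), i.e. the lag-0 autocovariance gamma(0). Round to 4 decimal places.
\gamma(0) = 8.1910

For an MA(q) process X_t = eps_t + sum_i theta_i eps_{t-i} with
Var(eps_t) = sigma^2, the variance is
  gamma(0) = sigma^2 * (1 + sum_i theta_i^2).
  sum_i theta_i^2 = (-0.608)^2 + (-0.416)^2 + (0.309)^2 = 0.369664 + 0.173056 + 0.095481 = 0.638201.
  gamma(0) = 5 * (1 + 0.638201) = 5 * 1.638201 = 8.191005, which rounds to 8.1910.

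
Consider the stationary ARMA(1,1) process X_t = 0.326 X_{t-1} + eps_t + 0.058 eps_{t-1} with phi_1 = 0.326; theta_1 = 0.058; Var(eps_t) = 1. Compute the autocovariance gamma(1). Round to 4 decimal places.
\gamma(1) = 0.4378

Multiply the model equation by X_{t-k} and take expectations. With theta_0 = psi_0 = 1 and psi_j the MA(infinity) weights, this gives
  gamma(k) - sum_i phi_i gamma(k-i) = c_k,
  c_k = sigma^2 * sum_{j=k..q} theta_j psi_{j-k}   (c_k = 0 for k > q),
using gamma(-m) = gamma(m).
psi-weights needed (psi_j = theta_j + sum_i phi_i psi_{j-i}):
  psi_1 = theta_1 + phi_1 = 0.058 + (0.326) = 0.384
Right-hand sides:
  c_0 = sigma^2 (1 + theta_1 psi_1) = 1 * (1 + (0.058)(0.384)) = 1 * 1.022272 = 1.022272
  c_1 = sigma^2 theta_1 = 1 * (0.058) = 0.058
  c_2 = 0
Equations for k = 0 and k = 1 (AR order 1):
  gamma(0) = phi_1 gamma(1) + c_0
  gamma(1) = phi_1 gamma(0) + c_1
Substituting the second into the first: gamma(0) (1 - phi_1^2) = c_0 + phi_1 c_1, so
  gamma(0) = (c_0 + phi_1 c_1) / (1 - phi_1^2) = (1.022272 + (0.326)(0.058)) / (1 - (0.326)^2) = 1.04118 / 0.893724 = 1.164991.
  gamma(1) = phi_1 gamma(0) + c_1 = (0.326)(1.164991) + (0.058) = 0.437787.
Therefore gamma(1) = 0.4378 (to 4 decimal places).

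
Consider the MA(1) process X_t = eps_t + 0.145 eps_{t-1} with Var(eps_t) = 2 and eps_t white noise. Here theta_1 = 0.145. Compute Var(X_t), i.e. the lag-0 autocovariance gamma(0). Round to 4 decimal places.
\gamma(0) = 2.0421

For an MA(q) process X_t = eps_t + sum_i theta_i eps_{t-i} with
Var(eps_t) = sigma^2, the variance is
  gamma(0) = sigma^2 * (1 + sum_i theta_i^2).
  sum_i theta_i^2 = (0.145)^2 = 0.021025.
  gamma(0) = 2 * (1 + 0.021025) = 2 * 1.021025 = 2.04205, which rounds to 2.0421.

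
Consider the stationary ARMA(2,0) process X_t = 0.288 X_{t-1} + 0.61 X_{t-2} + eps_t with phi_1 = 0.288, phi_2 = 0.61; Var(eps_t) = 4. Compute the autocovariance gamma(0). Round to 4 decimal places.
\gamma(0) = 14.0110

Multiply the model equation by X_{t-k} and take expectations. With theta_0 = psi_0 = 1 and psi_j the MA(infinity) weights, this gives
  gamma(k) - sum_i phi_i gamma(k-i) = c_k,
  c_k = sigma^2 * sum_{j=k..q} theta_j psi_{j-k}   (c_k = 0 for k > q),
using gamma(-m) = gamma(m).
Pure AR (q = 0): c_0 = sigma^2 = 4, c_k = 0 for k >= 1.
Equations for k = 0, 1, 2 (AR order 2, c_2 = 0):
  (E0) gamma(0) = phi_1 gamma(1) + phi_2 gamma(2) + c_0
  (E1) gamma(1) = phi_1 gamma(0) + phi_2 gamma(1) + c_1
  (E2) gamma(2) = phi_1 gamma(1) + phi_2 gamma(0)
From (E1): gamma(1) = A gamma(0) + B with
  A = phi_1 / (1 - phi_2) = 0.288 / 0.39 = 0.738462,   B = c_1 / (1 - phi_2) = 0 / 0.39 = 0.
Insert (E2) into (E0): gamma(0) (1 - phi_2^2) = phi_1 (1 + phi_2) gamma(1) + c_0.
  phi_1 (1 + phi_2) = (0.288)(1.61) = 0.46368,   1 - phi_2^2 = 0.6279.
Replace gamma(1) by A gamma(0) + B and collect gamma(0):
  gamma(0) [0.6279 - (0.46368)(0.738462)] = c_0 = 4
  gamma(0) * 0.28549 = 4
  gamma(0) = 4 / 0.28549 = 14.010991.
Therefore gamma(0) = 14.0110 (to 4 decimal places).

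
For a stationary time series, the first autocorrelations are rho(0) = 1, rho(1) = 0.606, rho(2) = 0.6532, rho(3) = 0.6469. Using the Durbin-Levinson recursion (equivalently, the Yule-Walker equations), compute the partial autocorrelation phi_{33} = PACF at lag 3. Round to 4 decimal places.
\phi_{33} = 0.3100

The PACF at lag k is phi_{kk}, the last component of the solution
to the Yule-Walker system G_k phi = r_k where
  (G_k)_{ij} = rho(|i - j|), (r_k)_i = rho(i), i,j = 1..k.
Equivalently, Durbin-Levinson gives phi_{kk} iteratively:
  phi_{11} = rho(1)
  phi_{kk} = [rho(k) - sum_{j=1..k-1} phi_{k-1,j} rho(k-j)]
            / [1 - sum_{j=1..k-1} phi_{k-1,j} rho(j)],
  phi_{k,j} = phi_{k-1,j} - phi_{kk} phi_{k-1,k-j},  j = 1..k-1.
Step k = 1:
  phi_11 = rho(1) = 0.606.
Step k = 2:
  phi_22 = [rho(2) - phi_11 rho(1)] / [1 - phi_11 rho(1)] = [0.6532 - (0.606)(0.606)] / [1 - (0.606)(0.606)]
         = 0.285964 / 0.632764 = 0.451928.
  Update: phi_21 = phi_11 - phi_22 phi_11 = 0.606 - (0.451928)(0.606) = 0.332131.
Step k = 3:
  phi_33 = [rho(3) - phi_21 rho(2) - phi_22 rho(1)] / [1 - phi_21 rho(1) - phi_22 rho(2)]
    numerator   = 0.6469 - (0.332131)(0.6532) - (0.451928)(0.606) = 0.15608317
    denominator = 1 - (0.332131)(0.606) - (0.451928)(0.6532) = 0.50352876
  phi_33 = 0.15608317 / 0.50352876 = 0.31.
Therefore phi_{33} = 0.3100.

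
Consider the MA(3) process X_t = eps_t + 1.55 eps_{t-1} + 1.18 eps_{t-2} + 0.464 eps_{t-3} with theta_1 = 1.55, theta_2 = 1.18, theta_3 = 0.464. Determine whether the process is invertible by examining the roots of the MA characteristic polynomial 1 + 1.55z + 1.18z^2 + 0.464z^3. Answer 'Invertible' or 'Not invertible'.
\text{Invertible}

The MA(q) characteristic polynomial is P(z) = 1 + 1.55z + 1.18z^2 + 0.464z^3.
Invertibility requires all roots to lie outside the unit circle, i.e. |z| > 1 for every root.
Degree 3: look for a simple real root z0 first, then factor out (1 - z/z0) and solve the remaining quadratic.
Testing z0 = -1.25: P(-1.25) = 1 + (1.55)(-1.25) + (1.18)(-1.25)^2 + (0.464)(-1.25)^3
  = 1 + (-1.9375) + (1.84375) + (-0.90625) = 0.  So z_0 = -1.25 is a root, |z_0| = 1.25.
Divide out the factor (1 + 0.8 z) = (1 - z/z0) (since 1/z0 = -0.8):
  P(z) = (1 + 0.8 z)(1 + (0.75) z + (0.58) z^2)
  [check: z-coef 0.75 - (-0.8) = 1.55; z^2-coef 0.58 - (-0.8)(0.75) = 1.18; z^3-coef -(-0.8)(0.58) = 0.464.]
Remaining roots from the quadratic factor 1 + (0.75) z + (0.58) z^2:
  Set 1 + (0.75) z + (0.58) z^2 = 0, i.e. a z^2 + b z + c = 0 with a = 0.58, b = 0.75, c = 1.
  Discriminant D = b^2 - 4ac = (0.75)^2 - 4*(0.58)*1 = 0.5625 - (2.32) = -1.7575.
  D < 0, so the roots are the complex-conjugate pair z = (-b +/- i sqrt(-D)) / (2a) = -0.6466 +/- 1.1429i.
  For a conjugate pair |z|^2 = z * conj(z) = (product of roots) = c/a = 1/(0.58) = 1.724138, so |z| = sqrt(1.724138) = 1.3131 for both roots.
Moduli of all roots: 1.2500, 1.3131, 1.3131.
All moduli strictly greater than 1? Yes.
Verdict: Invertible.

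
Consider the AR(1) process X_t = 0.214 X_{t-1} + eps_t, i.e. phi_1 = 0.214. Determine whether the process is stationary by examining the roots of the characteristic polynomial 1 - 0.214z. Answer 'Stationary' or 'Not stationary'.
\text{Stationary}

The AR(p) characteristic polynomial is P(z) = 1 - 0.214z.
Stationarity requires all roots to lie outside the unit circle, i.e. |z| > 1 for every root.
This is linear in z: 1 + (-0.214) z = 0  =>  z = -1/(-0.214) = 4.672897,  |z| = 4.672897.
Moduli of all roots: 4.6729.
All moduli strictly greater than 1? Yes.
Verdict: Stationary.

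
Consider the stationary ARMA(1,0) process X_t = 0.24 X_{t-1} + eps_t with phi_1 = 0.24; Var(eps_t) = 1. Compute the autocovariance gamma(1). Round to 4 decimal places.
\gamma(1) = 0.2547

Multiply the model equation by X_{t-k} and take expectations. With theta_0 = psi_0 = 1 and psi_j the MA(infinity) weights, this gives
  gamma(k) - sum_i phi_i gamma(k-i) = c_k,
  c_k = sigma^2 * sum_{j=k..q} theta_j psi_{j-k}   (c_k = 0 for k > q),
using gamma(-m) = gamma(m).
Pure AR (q = 0): c_0 = sigma^2 = 1, c_k = 0 for k >= 1.
Equations for k = 0 and k = 1 (AR order 1):
  gamma(0) = phi_1 gamma(1) + c_0
  gamma(1) = phi_1 gamma(0) + c_1
Substituting the second into the first: gamma(0) (1 - phi_1^2) = c_0 + phi_1 c_1, so
  gamma(0) = c_0 / (1 - phi_1^2) = 1 / (1 - (0.24)^2) = 1 / 0.9424 = 1.061121.
  gamma(1) = phi_1 gamma(0) = (0.24)(1.061121) = 0.254669.
Therefore gamma(1) = 0.2547 (to 4 decimal places).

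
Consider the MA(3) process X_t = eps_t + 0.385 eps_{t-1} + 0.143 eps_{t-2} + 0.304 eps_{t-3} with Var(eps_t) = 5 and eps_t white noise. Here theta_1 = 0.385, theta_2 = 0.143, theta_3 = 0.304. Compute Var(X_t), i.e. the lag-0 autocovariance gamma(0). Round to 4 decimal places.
\gamma(0) = 6.3055

For an MA(q) process X_t = eps_t + sum_i theta_i eps_{t-i} with
Var(eps_t) = sigma^2, the variance is
  gamma(0) = sigma^2 * (1 + sum_i theta_i^2).
  sum_i theta_i^2 = (0.385)^2 + (0.143)^2 + (0.304)^2 = 0.148225 + 0.020449 + 0.092416 = 0.26109.
  gamma(0) = 5 * (1 + 0.26109) = 5 * 1.26109 = 6.30545, which rounds to 6.3055.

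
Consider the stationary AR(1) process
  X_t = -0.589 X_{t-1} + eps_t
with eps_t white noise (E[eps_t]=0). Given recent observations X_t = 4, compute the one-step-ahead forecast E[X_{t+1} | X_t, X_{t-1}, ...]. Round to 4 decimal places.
E[X_{t+1} \mid \mathcal F_t] = -2.3560

For an AR(p) model X_t = c + sum_i phi_i X_{t-i} + eps_t, the
one-step-ahead conditional mean is
  E[X_{t+1} | X_t, ...] = c + sum_i phi_i X_{t+1-i}.
Substitute known values:
  E[X_{t+1} | ...] = (-0.589) * (4)
                   = -2.3560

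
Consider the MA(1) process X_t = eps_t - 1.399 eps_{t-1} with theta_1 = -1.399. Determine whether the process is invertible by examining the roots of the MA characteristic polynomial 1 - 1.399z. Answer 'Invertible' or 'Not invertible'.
\text{Not invertible}

The MA(q) characteristic polynomial is P(z) = 1 - 1.399z.
Invertibility requires all roots to lie outside the unit circle, i.e. |z| > 1 for every root.
This is linear in z: 1 + (-1.399) z = 0  =>  z = -1/(-1.399) = 0.714796,  |z| = 0.714796.
Moduli of all roots: 0.7148.
All moduli strictly greater than 1? No.
Verdict: Not invertible.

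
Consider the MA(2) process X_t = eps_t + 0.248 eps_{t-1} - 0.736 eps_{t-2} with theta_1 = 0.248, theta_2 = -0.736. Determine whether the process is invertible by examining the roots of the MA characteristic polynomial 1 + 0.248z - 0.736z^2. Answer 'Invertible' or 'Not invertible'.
\text{Invertible}

The MA(q) characteristic polynomial is P(z) = 1 + 0.248z - 0.736z^2.
Invertibility requires all roots to lie outside the unit circle, i.e. |z| > 1 for every root.
Set 1 + (0.248) z + (-0.736) z^2 = 0, i.e. a z^2 + b z + c = 0 with a = -0.736, b = 0.248, c = 1.
Discriminant D = b^2 - 4ac = (0.248)^2 - 4*(-0.736)*1 = 0.061504 - (-2.944) = 3.005504.
D >= 0, so the roots are real: z = (-b +/- sqrt(D)) / (2a) = (-0.248 +/- 1.733639) / (-1.472).
  z_1 = (-0.248 + 1.733639) / (-1.472) = -1.0093,   |z_1| = 1.0093.
  z_2 = (-0.248 - 1.733639) / (-1.472) = 1.3462,   |z_2| = 1.3462.
Moduli of all roots: 1.0093, 1.3462.
All moduli strictly greater than 1? Yes.
Verdict: Invertible.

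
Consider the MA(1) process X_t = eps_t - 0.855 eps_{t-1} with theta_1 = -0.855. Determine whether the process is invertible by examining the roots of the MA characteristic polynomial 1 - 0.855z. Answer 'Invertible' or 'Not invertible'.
\text{Invertible}

The MA(q) characteristic polynomial is P(z) = 1 - 0.855z.
Invertibility requires all roots to lie outside the unit circle, i.e. |z| > 1 for every root.
This is linear in z: 1 + (-0.855) z = 0  =>  z = -1/(-0.855) = 1.169591,  |z| = 1.169591.
Moduli of all roots: 1.1696.
All moduli strictly greater than 1? Yes.
Verdict: Invertible.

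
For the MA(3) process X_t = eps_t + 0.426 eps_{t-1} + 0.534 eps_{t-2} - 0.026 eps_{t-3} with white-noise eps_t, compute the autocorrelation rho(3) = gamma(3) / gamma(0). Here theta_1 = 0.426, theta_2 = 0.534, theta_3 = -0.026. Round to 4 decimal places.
\rho(3) = -0.0177

For an MA(q) process with theta_0 = 1, the autocovariance is
  gamma(k) = sigma^2 * sum_{i=0..q-k} theta_i * theta_{i+k},
and rho(k) = gamma(k) / gamma(0). Sigma^2 cancels.
  numerator   = (1)*(-0.026) = -0.026.
  denominator = (1)^2 + (0.426)^2 + (0.534)^2 + (-0.026)^2 = 1.467308.
  rho(3) = -0.026 / 1.467308 = -0.0177.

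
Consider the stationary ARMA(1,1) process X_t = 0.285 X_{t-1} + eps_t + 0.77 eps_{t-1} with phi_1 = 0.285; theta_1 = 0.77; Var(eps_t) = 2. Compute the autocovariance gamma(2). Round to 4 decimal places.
\gamma(2) = 0.7981

Multiply the model equation by X_{t-k} and take expectations. With theta_0 = psi_0 = 1 and psi_j the MA(infinity) weights, this gives
  gamma(k) - sum_i phi_i gamma(k-i) = c_k,
  c_k = sigma^2 * sum_{j=k..q} theta_j psi_{j-k}   (c_k = 0 for k > q),
using gamma(-m) = gamma(m).
psi-weights needed (psi_j = theta_j + sum_i phi_i psi_{j-i}):
  psi_1 = theta_1 + phi_1 = 0.77 + (0.285) = 1.055
Right-hand sides:
  c_0 = sigma^2 (1 + theta_1 psi_1) = 2 * (1 + (0.77)(1.055)) = 2 * 1.81235 = 3.6247
  c_1 = sigma^2 theta_1 = 2 * (0.77) = 1.54
  c_2 = 0
Equations for k = 0 and k = 1 (AR order 1):
  gamma(0) = phi_1 gamma(1) + c_0
  gamma(1) = phi_1 gamma(0) + c_1
Substituting the second into the first: gamma(0) (1 - phi_1^2) = c_0 + phi_1 c_1, so
  gamma(0) = (c_0 + phi_1 c_1) / (1 - phi_1^2) = (3.6247 + (0.285)(1.54)) / (1 - (0.285)^2) = 4.0636 / 0.918775 = 4.422846.
  gamma(1) = phi_1 gamma(0) + c_1 = (0.285)(4.422846) + (1.54) = 2.800511.
For k = 2 (> q): gamma(2) = phi_1 gamma(1) = (0.285)(2.800511) = 0.798146.
Therefore gamma(2) = 0.7981 (to 4 decimal places).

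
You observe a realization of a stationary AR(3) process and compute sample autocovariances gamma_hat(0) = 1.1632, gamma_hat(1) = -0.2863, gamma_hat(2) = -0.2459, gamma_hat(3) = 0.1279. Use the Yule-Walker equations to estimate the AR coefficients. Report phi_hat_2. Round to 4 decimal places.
\hat\phi_{2} = -0.3000

The Yule-Walker equations for an AR(p) process read, in matrix form,
  Gamma_p phi = r_p,   with   (Gamma_p)_{ij} = gamma(|i - j|),
                       (r_p)_i = gamma(i),   i,j = 1..p.
Substitute the sample gammas (Toeplitz matrix and right-hand side of size 3):
  Gamma_p = [[1.1632, -0.2863, -0.2459], [-0.2863, 1.1632, -0.2863], [-0.2459, -0.2863, 1.1632]]
  r_p     = [-0.2863, -0.2459, 0.1279]
Written out (R1..R3):
  (R1) 1.1632 phi_1 - 0.2863 phi_2 - 0.2459 phi_3 = -0.2863
  (R2) -0.2863 phi_1 + 1.1632 phi_2 - 0.2863 phi_3 = -0.2459
  (R3) -0.2459 phi_1 - 0.2863 phi_2 + 1.1632 phi_3 = 0.1279
Gaussian elimination:
  R2 <- R2 - (-0.2863/1.1632) R1 = R2 - (-0.246131) R1:  1.092733 phi_2 - 0.346824 phi_3 = -0.316367
  R3 <- R3 - (-0.2459/1.1632) R1 = R3 - (-0.2114) R1:  -0.346824 phi_2 + 1.111217 phi_3 = 0.067376
  R3 <- R3 - (-0.346824/1.092733) R2 = R3 - (-0.317391) R2:  1.001138 phi_3 = -0.033036
Back-substitution:
  phi_hat_3 = -0.033036 / 1.001138 = -0.032998
  phi_hat_2 = (-0.316367 - (-0.346824)(-0.032998)) / 1.092733 = -0.299993
  phi_hat_1 = (-0.2863 - (-0.2863)(-0.299993) - (-0.2459)(-0.032998)) / 1.1632 = -0.326945
So phi_hat = [-0.3269, -0.3000, -0.0330].
Therefore phi_hat_2 = -0.3000.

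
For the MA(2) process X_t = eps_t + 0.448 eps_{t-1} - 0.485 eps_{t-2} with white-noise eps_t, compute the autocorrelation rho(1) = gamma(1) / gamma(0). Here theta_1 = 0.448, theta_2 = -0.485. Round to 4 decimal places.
\rho(1) = 0.1607

For an MA(q) process with theta_0 = 1, the autocovariance is
  gamma(k) = sigma^2 * sum_{i=0..q-k} theta_i * theta_{i+k},
and rho(k) = gamma(k) / gamma(0). Sigma^2 cancels.
  numerator   = (1)*(0.448) + (0.448)*(-0.485) = 0.23072.
  denominator = (1)^2 + (0.448)^2 + (-0.485)^2 = 1.435929.
  rho(1) = 0.23072 / 1.435929 = 0.1607.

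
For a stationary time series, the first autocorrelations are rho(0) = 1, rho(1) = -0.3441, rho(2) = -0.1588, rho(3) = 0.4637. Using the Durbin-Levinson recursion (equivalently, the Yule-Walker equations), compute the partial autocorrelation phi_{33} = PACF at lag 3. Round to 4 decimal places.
\phi_{33} = 0.3571

The PACF at lag k is phi_{kk}, the last component of the solution
to the Yule-Walker system G_k phi = r_k where
  (G_k)_{ij} = rho(|i - j|), (r_k)_i = rho(i), i,j = 1..k.
Equivalently, Durbin-Levinson gives phi_{kk} iteratively:
  phi_{11} = rho(1)
  phi_{kk} = [rho(k) - sum_{j=1..k-1} phi_{k-1,j} rho(k-j)]
            / [1 - sum_{j=1..k-1} phi_{k-1,j} rho(j)],
  phi_{k,j} = phi_{k-1,j} - phi_{kk} phi_{k-1,k-j},  j = 1..k-1.
Step k = 1:
  phi_11 = rho(1) = -0.3441.
Step k = 2:
  phi_22 = [rho(2) - phi_11 rho(1)] / [1 - phi_11 rho(1)] = [-0.1588 - (-0.3441)(-0.3441)] / [1 - (-0.3441)(-0.3441)]
         = -0.27720481 / 0.88159519 = -0.314435.
  Update: phi_21 = phi_11 - phi_22 phi_11 = -0.3441 - (-0.314435)(-0.3441) = -0.452297.
Step k = 3:
  phi_33 = [rho(3) - phi_21 rho(2) - phi_22 rho(1)] / [1 - phi_21 rho(1) - phi_22 rho(2)]
    numerator   = 0.4637 - (-0.452297)(-0.1588) - (-0.314435)(-0.3441) = 0.28367795
    denominator = 1 - (-0.452297)(-0.3441) - (-0.314435)(-0.1588) = 0.79443216
  phi_33 = 0.28367795 / 0.79443216 = 0.3571.
Therefore phi_{33} = 0.3571.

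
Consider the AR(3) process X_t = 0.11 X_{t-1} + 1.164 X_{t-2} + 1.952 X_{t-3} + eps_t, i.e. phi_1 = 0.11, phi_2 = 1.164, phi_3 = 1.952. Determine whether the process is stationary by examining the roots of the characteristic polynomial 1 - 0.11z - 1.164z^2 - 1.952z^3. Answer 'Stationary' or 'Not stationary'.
\text{Not stationary}

The AR(p) characteristic polynomial is P(z) = 1 - 0.11z - 1.164z^2 - 1.952z^3.
Stationarity requires all roots to lie outside the unit circle, i.e. |z| > 1 for every root.
Degree 3: look for a simple real root z0 first, then factor out (1 - z/z0) and solve the remaining quadratic.
Testing z0 = 0.625: P(0.625) = 1 + (-0.11)(0.625) + (-1.164)(0.625)^2 + (-1.952)(0.625)^3
  = 1 + (-0.06875) + (-0.454687) + (-0.476562) = 0.  So z_0 = 0.625 is a root, |z_0| = 0.625.
Divide out the factor (1 - 1.6 z) = (1 - z/z0) (since 1/z0 = 1.6):
  P(z) = (1 - 1.6 z)(1 + (1.49) z + (1.22) z^2)
  [check: z-coef 1.49 - (1.6) = -0.11; z^2-coef 1.22 - (1.6)(1.49) = -1.164; z^3-coef -(1.6)(1.22) = -1.952.]
Remaining roots from the quadratic factor 1 + (1.49) z + (1.22) z^2:
  Set 1 + (1.49) z + (1.22) z^2 = 0, i.e. a z^2 + b z + c = 0 with a = 1.22, b = 1.49, c = 1.
  Discriminant D = b^2 - 4ac = (1.49)^2 - 4*(1.22)*1 = 2.2201 - (4.88) = -2.6599.
  D < 0, so the roots are the complex-conjugate pair z = (-b +/- i sqrt(-D)) / (2a) = -0.6107 +/- 0.6684i.
  For a conjugate pair |z|^2 = z * conj(z) = (product of roots) = c/a = 1/(1.22) = 0.819672, so |z| = sqrt(0.819672) = 0.9054 for both roots.
Moduli of all roots: 0.6250, 0.9054, 0.9054.
All moduli strictly greater than 1? No.
Verdict: Not stationary.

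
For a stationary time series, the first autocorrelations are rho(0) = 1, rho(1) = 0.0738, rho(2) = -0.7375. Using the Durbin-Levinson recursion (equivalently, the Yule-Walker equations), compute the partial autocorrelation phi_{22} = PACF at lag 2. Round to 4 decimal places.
\phi_{22} = -0.7470

The PACF at lag k is phi_{kk}, the last component of the solution
to the Yule-Walker system G_k phi = r_k where
  (G_k)_{ij} = rho(|i - j|), (r_k)_i = rho(i), i,j = 1..k.
Equivalently, Durbin-Levinson gives phi_{kk} iteratively:
  phi_{11} = rho(1)
  phi_{kk} = [rho(k) - sum_{j=1..k-1} phi_{k-1,j} rho(k-j)]
            / [1 - sum_{j=1..k-1} phi_{k-1,j} rho(j)],
  phi_{k,j} = phi_{k-1,j} - phi_{kk} phi_{k-1,k-j},  j = 1..k-1.
Step k = 1:
  phi_11 = rho(1) = 0.0738.
Step k = 2:
  phi_22 = [rho(2) - phi_11 rho(1)] / [1 - phi_11 rho(1)] = [-0.7375 - (0.0738)(0.0738)] / [1 - (0.0738)(0.0738)]
         = -0.74294644 / 0.99455356 = -0.747.
Therefore phi_{22} = -0.7470.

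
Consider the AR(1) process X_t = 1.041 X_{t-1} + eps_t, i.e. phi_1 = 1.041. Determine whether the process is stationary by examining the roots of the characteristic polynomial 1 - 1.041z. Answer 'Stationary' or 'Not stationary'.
\text{Not stationary}

The AR(p) characteristic polynomial is P(z) = 1 - 1.041z.
Stationarity requires all roots to lie outside the unit circle, i.e. |z| > 1 for every root.
This is linear in z: 1 + (-1.041) z = 0  =>  z = -1/(-1.041) = 0.960615,  |z| = 0.960615.
Moduli of all roots: 0.9606.
All moduli strictly greater than 1? No.
Verdict: Not stationary.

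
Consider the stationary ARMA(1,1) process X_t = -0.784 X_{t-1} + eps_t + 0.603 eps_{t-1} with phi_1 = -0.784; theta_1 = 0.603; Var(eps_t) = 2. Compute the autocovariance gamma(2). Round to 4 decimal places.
\gamma(2) = 0.3883

Multiply the model equation by X_{t-k} and take expectations. With theta_0 = psi_0 = 1 and psi_j the MA(infinity) weights, this gives
  gamma(k) - sum_i phi_i gamma(k-i) = c_k,
  c_k = sigma^2 * sum_{j=k..q} theta_j psi_{j-k}   (c_k = 0 for k > q),
using gamma(-m) = gamma(m).
psi-weights needed (psi_j = theta_j + sum_i phi_i psi_{j-i}):
  psi_1 = theta_1 + phi_1 = 0.603 + (-0.784) = -0.181
Right-hand sides:
  c_0 = sigma^2 (1 + theta_1 psi_1) = 2 * (1 + (0.603)(-0.181)) = 2 * 0.890857 = 1.781714
  c_1 = sigma^2 theta_1 = 2 * (0.603) = 1.206
  c_2 = 0
Equations for k = 0 and k = 1 (AR order 1):
  gamma(0) = phi_1 gamma(1) + c_0
  gamma(1) = phi_1 gamma(0) + c_1
Substituting the second into the first: gamma(0) (1 - phi_1^2) = c_0 + phi_1 c_1, so
  gamma(0) = (c_0 + phi_1 c_1) / (1 - phi_1^2) = (1.781714 + (-0.784)(1.206)) / (1 - (-0.784)^2) = 0.83621 / 0.385344 = 2.170035.
  gamma(1) = phi_1 gamma(0) + c_1 = (-0.784)(2.170035) + (1.206) = -0.495308.
For k = 2 (> q): gamma(2) = phi_1 gamma(1) = (-0.784)(-0.495308) = 0.388321.
Therefore gamma(2) = 0.3883 (to 4 decimal places).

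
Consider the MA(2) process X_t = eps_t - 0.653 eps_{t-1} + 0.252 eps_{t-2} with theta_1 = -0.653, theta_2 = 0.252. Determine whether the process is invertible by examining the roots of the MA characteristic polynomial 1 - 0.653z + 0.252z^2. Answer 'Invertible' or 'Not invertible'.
\text{Invertible}

The MA(q) characteristic polynomial is P(z) = 1 - 0.653z + 0.252z^2.
Invertibility requires all roots to lie outside the unit circle, i.e. |z| > 1 for every root.
Set 1 + (-0.653) z + (0.252) z^2 = 0, i.e. a z^2 + b z + c = 0 with a = 0.252, b = -0.653, c = 1.
Discriminant D = b^2 - 4ac = (-0.653)^2 - 4*(0.252)*1 = 0.426409 - (1.008) = -0.581591.
D < 0, so the roots are the complex-conjugate pair z = (-b +/- i sqrt(-D)) / (2a) = 1.2956 +/- 1.5131i.
For a conjugate pair |z|^2 = z * conj(z) = (product of roots) = c/a = 1/(0.252) = 3.968254, so |z| = sqrt(3.968254) = 1.992 for both roots.
Moduli of all roots: 1.9920, 1.9920.
All moduli strictly greater than 1? Yes.
Verdict: Invertible.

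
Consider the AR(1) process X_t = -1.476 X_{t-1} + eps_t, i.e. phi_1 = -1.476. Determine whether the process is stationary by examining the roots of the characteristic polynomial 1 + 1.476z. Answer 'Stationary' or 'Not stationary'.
\text{Not stationary}

The AR(p) characteristic polynomial is P(z) = 1 + 1.476z.
Stationarity requires all roots to lie outside the unit circle, i.e. |z| > 1 for every root.
This is linear in z: 1 + (1.476) z = 0  =>  z = -1/(1.476) = -0.677507,  |z| = 0.677507.
Moduli of all roots: 0.6775.
All moduli strictly greater than 1? No.
Verdict: Not stationary.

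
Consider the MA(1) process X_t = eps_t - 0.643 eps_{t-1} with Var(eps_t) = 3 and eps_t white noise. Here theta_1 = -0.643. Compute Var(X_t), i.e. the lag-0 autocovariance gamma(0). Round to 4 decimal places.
\gamma(0) = 4.2403

For an MA(q) process X_t = eps_t + sum_i theta_i eps_{t-i} with
Var(eps_t) = sigma^2, the variance is
  gamma(0) = sigma^2 * (1 + sum_i theta_i^2).
  sum_i theta_i^2 = (-0.643)^2 = 0.413449.
  gamma(0) = 3 * (1 + 0.413449) = 3 * 1.413449 = 4.240347, which rounds to 4.2403.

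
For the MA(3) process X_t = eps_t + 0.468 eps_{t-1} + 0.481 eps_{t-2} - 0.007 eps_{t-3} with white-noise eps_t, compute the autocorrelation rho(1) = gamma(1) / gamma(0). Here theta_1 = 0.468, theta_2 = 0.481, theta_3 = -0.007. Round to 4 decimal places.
\rho(1) = 0.4755

For an MA(q) process with theta_0 = 1, the autocovariance is
  gamma(k) = sigma^2 * sum_{i=0..q-k} theta_i * theta_{i+k},
and rho(k) = gamma(k) / gamma(0). Sigma^2 cancels.
  numerator   = (1)*(0.468) + (0.468)*(0.481) + (0.481)*(-0.007) = 0.689741.
  denominator = (1)^2 + (0.468)^2 + (0.481)^2 + (-0.007)^2 = 1.450434.
  rho(1) = 0.689741 / 1.450434 = 0.4755.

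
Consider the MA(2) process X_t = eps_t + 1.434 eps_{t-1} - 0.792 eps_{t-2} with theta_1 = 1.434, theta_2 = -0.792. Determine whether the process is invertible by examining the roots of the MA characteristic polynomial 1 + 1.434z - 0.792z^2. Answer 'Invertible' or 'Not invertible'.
\text{Not invertible}

The MA(q) characteristic polynomial is P(z) = 1 + 1.434z - 0.792z^2.
Invertibility requires all roots to lie outside the unit circle, i.e. |z| > 1 for every root.
Set 1 + (1.434) z + (-0.792) z^2 = 0, i.e. a z^2 + b z + c = 0 with a = -0.792, b = 1.434, c = 1.
Discriminant D = b^2 - 4ac = (1.434)^2 - 4*(-0.792)*1 = 2.056356 - (-3.168) = 5.224356.
D >= 0, so the roots are real: z = (-b +/- sqrt(D)) / (2a) = (-1.434 +/- 2.285685) / (-1.584).
  z_1 = (-1.434 + 2.285685) / (-1.584) = -0.5377,   |z_1| = 0.5377.
  z_2 = (-1.434 - 2.285685) / (-1.584) = 2.3483,   |z_2| = 2.3483.
Moduli of all roots: 0.5377, 2.3483.
All moduli strictly greater than 1? No.
Verdict: Not invertible.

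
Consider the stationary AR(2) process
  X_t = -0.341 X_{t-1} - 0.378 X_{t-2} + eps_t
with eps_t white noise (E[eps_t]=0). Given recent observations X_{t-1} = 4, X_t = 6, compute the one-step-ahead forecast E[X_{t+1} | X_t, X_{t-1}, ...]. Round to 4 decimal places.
E[X_{t+1} \mid \mathcal F_t] = -3.5580

For an AR(p) model X_t = c + sum_i phi_i X_{t-i} + eps_t, the
one-step-ahead conditional mean is
  E[X_{t+1} | X_t, ...] = c + sum_i phi_i X_{t+1-i}.
Substitute known values:
  E[X_{t+1} | ...] = (-0.341) * (6) + (-0.378) * (4)
                   = -3.5580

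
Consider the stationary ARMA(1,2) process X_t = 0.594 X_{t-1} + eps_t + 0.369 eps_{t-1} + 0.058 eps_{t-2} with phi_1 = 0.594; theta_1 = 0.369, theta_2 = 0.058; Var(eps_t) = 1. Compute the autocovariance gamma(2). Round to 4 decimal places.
\gamma(2) = 1.2068

Multiply the model equation by X_{t-k} and take expectations. With theta_0 = psi_0 = 1 and psi_j the MA(infinity) weights, this gives
  gamma(k) - sum_i phi_i gamma(k-i) = c_k,
  c_k = sigma^2 * sum_{j=k..q} theta_j psi_{j-k}   (c_k = 0 for k > q),
using gamma(-m) = gamma(m).
psi-weights needed (psi_j = theta_j + sum_i phi_i psi_{j-i}):
  psi_1 = theta_1 + phi_1 = 0.369 + (0.594) = 0.963
  psi_2 = theta_2 + phi_1 psi_1 = 0.058 + (0.594)(0.963) = 0.630022
Right-hand sides:
  c_0 = sigma^2 (1 + theta_1 psi_1 + theta_2 psi_2) = 1 * (1 + (0.369)(0.963) + (0.058)(0.630022)) = 1 * 1.391888 = 1.391888
  c_1 = sigma^2 (theta_1 + theta_2 psi_1) = 1 * (0.369 + (0.058)(0.963)) = 0.424854
  c_2 = sigma^2 theta_2 = 1 * (0.058) = 0.058
Equations for k = 0 and k = 1 (AR order 1):
  gamma(0) = phi_1 gamma(1) + c_0
  gamma(1) = phi_1 gamma(0) + c_1
Substituting the second into the first: gamma(0) (1 - phi_1^2) = c_0 + phi_1 c_1, so
  gamma(0) = (c_0 + phi_1 c_1) / (1 - phi_1^2) = (1.391888 + (0.594)(0.424854)) / (1 - (0.594)^2) = 1.644252 / 0.647164 = 2.540703.
  gamma(1) = phi_1 gamma(0) + c_1 = (0.594)(2.540703) + (0.424854) = 1.934032.
For k = 2: gamma(2) = phi_1 gamma(1) + c_2
  = (0.594)(1.934032) + (0.058) = 1.206815.
Therefore gamma(2) = 1.2068 (to 4 decimal places).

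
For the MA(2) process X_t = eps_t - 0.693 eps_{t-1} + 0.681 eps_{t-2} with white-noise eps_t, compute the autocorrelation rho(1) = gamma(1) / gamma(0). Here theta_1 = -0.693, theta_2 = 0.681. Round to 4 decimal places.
\rho(1) = -0.5992

For an MA(q) process with theta_0 = 1, the autocovariance is
  gamma(k) = sigma^2 * sum_{i=0..q-k} theta_i * theta_{i+k},
and rho(k) = gamma(k) / gamma(0). Sigma^2 cancels.
  numerator   = (1)*(-0.693) + (-0.693)*(0.681) = -1.164933.
  denominator = (1)^2 + (-0.693)^2 + (0.681)^2 = 1.94401.
  rho(1) = -1.164933 / 1.94401 = -0.5992.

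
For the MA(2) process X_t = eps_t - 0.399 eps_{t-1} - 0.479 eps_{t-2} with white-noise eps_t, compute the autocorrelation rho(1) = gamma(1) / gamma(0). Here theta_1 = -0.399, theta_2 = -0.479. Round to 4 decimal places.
\rho(1) = -0.1497

For an MA(q) process with theta_0 = 1, the autocovariance is
  gamma(k) = sigma^2 * sum_{i=0..q-k} theta_i * theta_{i+k},
and rho(k) = gamma(k) / gamma(0). Sigma^2 cancels.
  numerator   = (1)*(-0.399) + (-0.399)*(-0.479) = -0.207879.
  denominator = (1)^2 + (-0.399)^2 + (-0.479)^2 = 1.388642.
  rho(1) = -0.207879 / 1.388642 = -0.1497.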